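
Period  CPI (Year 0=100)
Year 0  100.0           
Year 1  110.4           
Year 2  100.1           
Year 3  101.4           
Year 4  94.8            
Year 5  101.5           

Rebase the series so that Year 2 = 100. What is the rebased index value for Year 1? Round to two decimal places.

Rebased(Year 1) = 110.4 / 100.1 × 100 = 110.2897

110.29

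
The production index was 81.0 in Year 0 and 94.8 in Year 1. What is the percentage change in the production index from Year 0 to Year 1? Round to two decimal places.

Change = (94.8 − 81.0) / 81.0 × 100
       = 13.8 / 81.0 × 100 = 17.0370%

17.04%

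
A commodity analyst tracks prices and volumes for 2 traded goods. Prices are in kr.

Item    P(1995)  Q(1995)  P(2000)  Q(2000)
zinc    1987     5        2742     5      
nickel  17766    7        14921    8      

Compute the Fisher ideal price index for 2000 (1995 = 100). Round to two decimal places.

87.75

Laspeyres component (base-period weights):
ΣP(2000)Q(1995) = 2742×5 + 14921×7 = 13710 + 104447 = 118157
ΣP(1995)Q(1995) = 1987×5 + 17766×7 = 9935 + 124362 = 134297
L = 118157 / 134297 × 100 = 87.9819
Paasche component (current-period weights):
ΣP(2000)Q(2000) = 2742×5 + 14921×8 = 13710 + 119368 = 133078
ΣP(1995)Q(2000) = 1987×5 + 17766×8 = 9935 + 142128 = 152063
P = 133078 / 152063 × 100 = 87.5150
Fisher = √(L × P) = √(87.9819 × 87.5150) = 87.7481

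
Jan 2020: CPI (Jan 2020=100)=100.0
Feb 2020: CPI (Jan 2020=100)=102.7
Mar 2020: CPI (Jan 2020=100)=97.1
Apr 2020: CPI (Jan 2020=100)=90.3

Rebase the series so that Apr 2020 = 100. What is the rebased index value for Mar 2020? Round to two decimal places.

107.53

Rebased(Mar 2020) = 97.1 / 90.3 × 100 = 107.5305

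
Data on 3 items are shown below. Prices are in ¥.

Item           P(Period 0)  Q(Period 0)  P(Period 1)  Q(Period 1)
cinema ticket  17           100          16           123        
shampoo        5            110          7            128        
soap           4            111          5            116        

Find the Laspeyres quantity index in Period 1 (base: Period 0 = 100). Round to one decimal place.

Laspeyres quantity index uses base-period prices as weights.
ΣP(Period 0)·Q(Period 1) = 17×123 + 5×128 + 4×116 = 2091 + 640 + 464 = 3195
ΣP(Period 0)·Q(Period 0) = 17×100 + 5×110 + 4×111 = 1700 + 550 + 444 = 2694
Index = 3195 / 2694 × 100 = 118.5969

118.6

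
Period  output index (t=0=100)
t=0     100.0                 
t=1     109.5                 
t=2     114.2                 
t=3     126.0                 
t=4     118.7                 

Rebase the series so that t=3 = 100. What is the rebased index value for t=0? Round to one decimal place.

79.4

Rebased(t=0) = 100.0 / 126.0 × 100 = 79.3651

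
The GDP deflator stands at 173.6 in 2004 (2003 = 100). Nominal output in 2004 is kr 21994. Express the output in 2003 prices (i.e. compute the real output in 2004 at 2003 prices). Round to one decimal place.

Real = Nominal ÷ (Index/100) = 21994 ÷ (173.6/100)
     = 21994 ÷ 1.736 = 12669.3548

12669.4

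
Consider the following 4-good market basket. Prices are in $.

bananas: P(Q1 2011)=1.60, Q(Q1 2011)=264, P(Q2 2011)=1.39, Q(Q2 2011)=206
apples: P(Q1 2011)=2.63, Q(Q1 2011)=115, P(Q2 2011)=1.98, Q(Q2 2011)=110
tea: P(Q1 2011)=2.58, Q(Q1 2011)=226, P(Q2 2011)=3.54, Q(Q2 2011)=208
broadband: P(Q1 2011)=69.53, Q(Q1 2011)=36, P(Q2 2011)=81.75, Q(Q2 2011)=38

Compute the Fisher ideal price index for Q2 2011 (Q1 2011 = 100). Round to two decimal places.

Laspeyres component (base-period weights):
ΣP(Q2 2011)Q(Q1 2011) = 1.39×264 + 1.98×115 + 3.54×226 + 81.75×36 = 366.96 + 227.7 + 800.04 + 2943 = 4337.7
ΣP(Q1 2011)Q(Q1 2011) = 1.60×264 + 2.63×115 + 2.58×226 + 69.53×36 = 422.4 + 302.45 + 583.08 + 2503.08 = 3811.01
L = 4337.7 / 3811.01 × 100 = 113.8202
Paasche component (current-period weights):
ΣP(Q2 2011)Q(Q2 2011) = 1.39×206 + 1.98×110 + 3.54×208 + 81.75×38 = 286.34 + 217.8 + 736.32 + 3106.5 = 4346.96
ΣP(Q1 2011)Q(Q2 2011) = 1.60×206 + 2.63×110 + 2.58×208 + 69.53×38 = 329.6 + 289.3 + 536.64 + 2642.14 = 3797.68
P = 4346.96 / 3797.68 × 100 = 114.4636
Fisher = √(L × P) = √(113.8202 × 114.4636) = 114.1414

114.14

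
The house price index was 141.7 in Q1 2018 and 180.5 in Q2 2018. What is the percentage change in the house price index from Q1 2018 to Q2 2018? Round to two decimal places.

27.38%

Change = (180.5 − 141.7) / 141.7 × 100
       = 38.8 / 141.7 × 100 = 27.3818%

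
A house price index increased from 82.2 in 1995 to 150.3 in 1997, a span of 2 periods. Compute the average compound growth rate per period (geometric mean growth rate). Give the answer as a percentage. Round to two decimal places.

35.22%

Growth factor = (150.3/82.2)^(1/2) = (1.828467)^(1/2) = 1.352208
Growth rate = 1.352208 − 1 = 0.352208 = 35.2208%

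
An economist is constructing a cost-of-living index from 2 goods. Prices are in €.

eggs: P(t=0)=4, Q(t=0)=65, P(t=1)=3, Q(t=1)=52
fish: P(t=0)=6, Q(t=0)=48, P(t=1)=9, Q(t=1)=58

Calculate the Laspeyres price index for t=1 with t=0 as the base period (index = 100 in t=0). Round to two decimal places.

114.42

Laspeyres price index uses base-period quantities as weights.
ΣP(t=1)·Q(t=0) = 3×65 + 9×48 = 195 + 432 = 627
ΣP(t=0)·Q(t=0) = 4×65 + 6×48 = 260 + 288 = 548
Index = 627 / 548 × 100 = 114.4161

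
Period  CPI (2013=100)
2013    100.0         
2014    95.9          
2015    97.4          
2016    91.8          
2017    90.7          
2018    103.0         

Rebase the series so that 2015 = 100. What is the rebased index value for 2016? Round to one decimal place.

94.3

Rebased(2016) = 91.8 / 97.4 × 100 = 94.2505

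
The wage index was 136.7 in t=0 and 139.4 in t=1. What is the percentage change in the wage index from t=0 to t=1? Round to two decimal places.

Change = (139.4 − 136.7) / 136.7 × 100
       = 2.7 / 136.7 × 100 = 1.9751%

1.98%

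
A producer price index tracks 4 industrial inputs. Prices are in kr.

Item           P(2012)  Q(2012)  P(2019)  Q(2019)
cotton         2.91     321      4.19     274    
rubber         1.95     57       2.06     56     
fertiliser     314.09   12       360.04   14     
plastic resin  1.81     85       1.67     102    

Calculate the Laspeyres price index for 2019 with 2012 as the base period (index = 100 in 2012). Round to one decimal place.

119.3

Laspeyres price index uses base-period quantities as weights.
ΣP(2019)·Q(2012) = 4.19×321 + 2.06×57 + 360.04×12 + 1.67×85 = 1344.99 + 117.42 + 4320.48 + 141.95 = 5924.84
ΣP(2012)·Q(2012) = 2.91×321 + 1.95×57 + 314.09×12 + 1.81×85 = 934.11 + 111.15 + 3769.08 + 153.85 = 4968.19
Index = 5924.84 / 4968.19 × 100 = 119.2555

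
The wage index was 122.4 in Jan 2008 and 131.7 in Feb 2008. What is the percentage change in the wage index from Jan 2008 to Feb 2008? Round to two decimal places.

7.60%

Change = (131.7 − 122.4) / 122.4 × 100
       = 9.3 / 122.4 × 100 = 7.5980%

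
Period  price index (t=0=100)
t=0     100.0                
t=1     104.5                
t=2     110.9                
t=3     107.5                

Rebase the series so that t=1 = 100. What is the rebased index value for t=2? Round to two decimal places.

Rebased(t=2) = 110.9 / 104.5 × 100 = 106.1244

106.12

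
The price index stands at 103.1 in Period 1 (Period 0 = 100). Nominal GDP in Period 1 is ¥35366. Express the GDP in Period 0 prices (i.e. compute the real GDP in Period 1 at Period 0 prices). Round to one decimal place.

34302.6

Real = Nominal ÷ (Index/100) = 35366 ÷ (103.1/100)
     = 35366 ÷ 1.031 = 34302.6188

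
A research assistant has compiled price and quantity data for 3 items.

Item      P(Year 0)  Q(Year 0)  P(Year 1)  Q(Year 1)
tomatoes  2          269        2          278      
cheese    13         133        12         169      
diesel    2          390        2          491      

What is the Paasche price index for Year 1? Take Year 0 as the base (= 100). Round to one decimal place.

95.5

Paasche price index uses current-period quantities as weights.
ΣP(Year 1)·Q(Year 1) = 2×278 + 12×169 + 2×491 = 556 + 2028 + 982 = 3566
ΣP(Year 0)·Q(Year 1) = 2×278 + 13×169 + 2×491 = 556 + 2197 + 982 = 3735
Index = 3566 / 3735 × 100 = 95.4752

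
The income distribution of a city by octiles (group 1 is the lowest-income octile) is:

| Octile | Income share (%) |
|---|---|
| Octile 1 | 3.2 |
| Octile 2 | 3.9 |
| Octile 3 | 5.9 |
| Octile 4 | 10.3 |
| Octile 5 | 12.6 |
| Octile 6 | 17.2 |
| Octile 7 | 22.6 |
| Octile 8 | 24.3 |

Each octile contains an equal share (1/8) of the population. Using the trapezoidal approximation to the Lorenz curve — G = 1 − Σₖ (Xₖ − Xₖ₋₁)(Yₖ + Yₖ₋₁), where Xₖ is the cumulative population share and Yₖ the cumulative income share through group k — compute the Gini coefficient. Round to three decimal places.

Cumulative income shares Yₖ: 0.0320, 0.0710, 0.1300, 0.2330, 0.3590, 0.5310, 0.7570, 1.0000
Σ (Xₖ−Xₖ₋₁)(Yₖ+Yₖ₋₁) = (1/8)(0.0320+0.0000) + (1/8)(0.0710+0.0320) + (1/8)(0.1300+0.0710) + (1/8)(0.2330+0.1300) + (1/8)(0.3590+0.2330) + (1/8)(0.5310+0.3590) + (1/8)(0.7570+0.5310) + (1/8)(1.0000+0.7570)
  = 0.0040 + 0.0129 + 0.0251 + 0.0454 + 0.0740 + 0.1112 + 0.1610 + 0.2196 = 0.6532
G = 1 − 0.6532 = 0.3468

0.347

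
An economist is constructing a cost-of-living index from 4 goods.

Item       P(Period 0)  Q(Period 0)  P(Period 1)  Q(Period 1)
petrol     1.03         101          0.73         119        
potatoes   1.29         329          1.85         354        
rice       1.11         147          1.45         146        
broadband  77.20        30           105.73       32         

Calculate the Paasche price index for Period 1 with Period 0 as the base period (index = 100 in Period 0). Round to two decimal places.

135.03

Paasche price index uses current-period quantities as weights.
ΣP(Period 1)·Q(Period 1) = 0.73×119 + 1.85×354 + 1.45×146 + 105.73×32 = 86.87 + 654.9 + 211.7 + 3383.36 = 4336.83
ΣP(Period 0)·Q(Period 1) = 1.03×119 + 1.29×354 + 1.11×146 + 77.20×32 = 122.57 + 456.66 + 162.06 + 2470.4 = 3211.69
Index = 4336.83 / 3211.69 × 100 = 135.0326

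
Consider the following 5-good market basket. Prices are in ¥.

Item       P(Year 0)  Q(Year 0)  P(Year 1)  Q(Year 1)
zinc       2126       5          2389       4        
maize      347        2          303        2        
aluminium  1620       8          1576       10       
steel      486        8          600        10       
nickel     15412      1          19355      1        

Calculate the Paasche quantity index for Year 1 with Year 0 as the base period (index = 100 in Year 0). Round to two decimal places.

103.98

Paasche quantity index uses current-period prices as weights.
ΣP(Year 1)·Q(Year 1) = 2389×4 + 303×2 + 1576×10 + 600×10 + 19355×1 = 9556 + 606 + 15760 + 6000 + 19355 = 51277
ΣP(Year 1)·Q(Year 0) = 2389×5 + 303×2 + 1576×8 + 600×8 + 19355×1 = 11945 + 606 + 12608 + 4800 + 19355 = 49314
Index = 51277 / 49314 × 100 = 103.9806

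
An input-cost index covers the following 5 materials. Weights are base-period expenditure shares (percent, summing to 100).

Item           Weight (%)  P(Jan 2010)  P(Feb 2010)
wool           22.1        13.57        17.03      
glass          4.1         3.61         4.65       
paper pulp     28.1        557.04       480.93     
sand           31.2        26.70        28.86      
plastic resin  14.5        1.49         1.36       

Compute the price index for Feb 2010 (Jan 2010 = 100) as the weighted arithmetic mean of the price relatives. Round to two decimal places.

104.24

wool: 22.1 × (17.03/13.57) = 22.1 × 1.254974 = 27.7349
glass: 4.1 × (4.65/3.61) = 4.1 × 1.288089 = 5.2812
paper pulp: 28.1 × (480.93/557.04) = 28.1 × 0.863367 = 24.2606
sand: 31.2 × (28.86/26.70) = 31.2 × 1.080899 = 33.7240
plastic resin: 14.5 × (1.36/1.49) = 14.5 × 0.912752 = 13.2349
Index = Σ wᵢ·(p₁ᵢ/p₀ᵢ) = 27.7349 + 5.2812 + 24.2606 + 33.7240 + 13.2349 = 104.2357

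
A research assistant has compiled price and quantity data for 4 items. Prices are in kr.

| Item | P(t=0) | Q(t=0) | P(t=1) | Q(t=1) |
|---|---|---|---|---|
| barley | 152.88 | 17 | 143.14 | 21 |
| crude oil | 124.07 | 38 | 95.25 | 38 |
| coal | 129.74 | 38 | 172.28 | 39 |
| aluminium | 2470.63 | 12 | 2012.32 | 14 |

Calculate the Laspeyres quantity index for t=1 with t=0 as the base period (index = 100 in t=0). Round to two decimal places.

113.56

Laspeyres quantity index uses base-period prices as weights.
ΣP(t=0)·Q(t=1) = 152.88×21 + 124.07×38 + 129.74×39 + 2470.63×14 = 3210.48 + 4714.66 + 5059.86 + 34588.82 = 47573.82
ΣP(t=0)·Q(t=0) = 152.88×17 + 124.07×38 + 129.74×38 + 2470.63×12 = 2598.96 + 4714.66 + 4930.12 + 29647.56 = 41891.3
Index = 47573.82 / 41891.3 × 100 = 113.5649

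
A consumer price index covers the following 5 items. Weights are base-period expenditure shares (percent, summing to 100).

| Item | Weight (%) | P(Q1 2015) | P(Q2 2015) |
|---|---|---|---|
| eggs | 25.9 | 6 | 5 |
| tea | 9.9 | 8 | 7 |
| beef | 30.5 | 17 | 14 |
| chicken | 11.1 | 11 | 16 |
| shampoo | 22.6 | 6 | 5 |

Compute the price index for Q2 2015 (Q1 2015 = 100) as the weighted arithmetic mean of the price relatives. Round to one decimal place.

90.3

eggs: 25.9 × (5/6) = 25.9 × 0.833333 = 21.5833
tea: 9.9 × (7/8) = 9.9 × 0.875000 = 8.6625
beef: 30.5 × (14/17) = 30.5 × 0.823529 = 25.1176
chicken: 11.1 × (16/11) = 11.1 × 1.454545 = 16.1455
shampoo: 22.6 × (5/6) = 22.6 × 0.833333 = 18.8333
Index = Σ wᵢ·(p₁ᵢ/p₀ᵢ) = 21.5833 + 8.6625 + 25.1176 + 16.1455 + 18.8333 = 90.3423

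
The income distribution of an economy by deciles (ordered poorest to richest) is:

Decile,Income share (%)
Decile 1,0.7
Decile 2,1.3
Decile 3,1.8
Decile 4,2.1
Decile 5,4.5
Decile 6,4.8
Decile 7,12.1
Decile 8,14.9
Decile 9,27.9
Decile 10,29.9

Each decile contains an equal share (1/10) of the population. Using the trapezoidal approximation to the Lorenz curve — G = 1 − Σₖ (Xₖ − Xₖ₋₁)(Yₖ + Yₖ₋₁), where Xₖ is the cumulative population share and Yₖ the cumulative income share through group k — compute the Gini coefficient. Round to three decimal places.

Cumulative income shares Yₖ: 0.0070, 0.0200, 0.0380, 0.0590, 0.1040, 0.1520, 0.2730, 0.4220, 0.7010, 1.0000
Σ (Xₖ−Xₖ₋₁)(Yₖ+Yₖ₋₁) = (1/10)(0.0070+0.0000) + (1/10)(0.0200+0.0070) + (1/10)(0.0380+0.0200) + (1/10)(0.0590+0.0380) + (1/10)(0.1040+0.0590) + (1/10)(0.1520+0.1040) + (1/10)(0.2730+0.1520) + (1/10)(0.4220+0.2730) + (1/10)(0.7010+0.4220) + (1/10)(1.0000+0.7010)
  = 0.0007 + 0.0027 + 0.0058 + 0.0097 + 0.0163 + 0.0256 + 0.0425 + 0.0695 + 0.1123 + 0.1701 = 0.4552
G = 1 − 0.4552 = 0.5448

0.545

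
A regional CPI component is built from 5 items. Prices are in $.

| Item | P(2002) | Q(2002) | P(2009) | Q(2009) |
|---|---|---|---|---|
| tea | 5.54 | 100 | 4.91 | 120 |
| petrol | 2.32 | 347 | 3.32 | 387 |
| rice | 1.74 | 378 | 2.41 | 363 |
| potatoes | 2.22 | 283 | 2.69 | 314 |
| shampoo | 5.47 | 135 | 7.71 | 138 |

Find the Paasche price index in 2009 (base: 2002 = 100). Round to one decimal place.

127.7

Paasche price index uses current-period quantities as weights.
ΣP(2009)·Q(2009) = 4.91×120 + 3.32×387 + 2.41×363 + 2.69×314 + 7.71×138 = 589.2 + 1284.84 + 874.83 + 844.66 + 1063.98 = 4657.51
ΣP(2002)·Q(2009) = 5.54×120 + 2.32×387 + 1.74×363 + 2.22×314 + 5.47×138 = 664.8 + 897.84 + 631.62 + 697.08 + 754.86 = 3646.2
Index = 4657.51 / 3646.2 × 100 = 127.7360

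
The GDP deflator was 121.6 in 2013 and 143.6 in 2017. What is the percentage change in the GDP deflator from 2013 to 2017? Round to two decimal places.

18.09%

Change = (143.6 − 121.6) / 121.6 × 100
       = 22.0 / 121.6 × 100 = 18.0921%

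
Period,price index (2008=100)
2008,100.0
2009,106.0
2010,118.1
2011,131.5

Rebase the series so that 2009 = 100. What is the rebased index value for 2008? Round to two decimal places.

94.34

Rebased(2008) = 100.0 / 106.0 × 100 = 94.3396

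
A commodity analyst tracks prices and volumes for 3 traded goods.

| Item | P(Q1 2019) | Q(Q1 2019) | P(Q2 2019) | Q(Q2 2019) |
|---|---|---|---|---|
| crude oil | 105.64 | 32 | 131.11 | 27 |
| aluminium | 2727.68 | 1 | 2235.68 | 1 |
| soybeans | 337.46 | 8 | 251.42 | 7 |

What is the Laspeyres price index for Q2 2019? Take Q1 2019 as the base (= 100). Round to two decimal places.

95.85

Laspeyres price index uses base-period quantities as weights.
ΣP(Q2 2019)·Q(Q1 2019) = 131.11×32 + 2235.68×1 + 251.42×8 = 4195.52 + 2235.68 + 2011.36 = 8442.56
ΣP(Q1 2019)·Q(Q1 2019) = 105.64×32 + 2727.68×1 + 337.46×8 = 3380.48 + 2727.68 + 2699.68 = 8807.84
Index = 8442.56 / 8807.84 × 100 = 95.8528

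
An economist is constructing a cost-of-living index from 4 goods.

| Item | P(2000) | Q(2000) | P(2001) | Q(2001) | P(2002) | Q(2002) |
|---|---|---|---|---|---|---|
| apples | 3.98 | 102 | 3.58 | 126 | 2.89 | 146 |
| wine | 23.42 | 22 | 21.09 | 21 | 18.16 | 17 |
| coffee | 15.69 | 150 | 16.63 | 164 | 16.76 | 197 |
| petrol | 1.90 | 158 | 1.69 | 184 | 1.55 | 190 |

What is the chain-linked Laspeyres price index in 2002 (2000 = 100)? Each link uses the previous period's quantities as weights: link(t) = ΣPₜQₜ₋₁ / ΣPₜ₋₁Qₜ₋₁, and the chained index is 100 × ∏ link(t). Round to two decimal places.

Link 2000→2001:
ΣP(2001)Q(2000) = 3.58×102 + 21.09×22 + 16.63×150 + 1.69×158 = 365.16 + 463.98 + 2494.5 + 267.02 = 3590.66
ΣP(2000)Q(2000) = 3.98×102 + 23.42×22 + 15.69×150 + 1.90×158 = 405.96 + 515.24 + 2353.5 + 300.2 = 3574.9
link = 3590.66/3574.9 = 1.004409
Link 2001→2002:
ΣP(2002)Q(2001) = 2.89×126 + 18.16×21 + 16.76×164 + 1.55×184 = 364.14 + 381.36 + 2748.64 + 285.2 = 3779.34
ΣP(2001)Q(2001) = 3.58×126 + 21.09×21 + 16.63×164 + 1.69×184 = 451.08 + 442.89 + 2727.32 + 310.96 = 3932.25
link = 3779.34/3932.25 = 0.961114
Chained index = 100 × 1.004409 × 0.961114 = 96.5351

96.54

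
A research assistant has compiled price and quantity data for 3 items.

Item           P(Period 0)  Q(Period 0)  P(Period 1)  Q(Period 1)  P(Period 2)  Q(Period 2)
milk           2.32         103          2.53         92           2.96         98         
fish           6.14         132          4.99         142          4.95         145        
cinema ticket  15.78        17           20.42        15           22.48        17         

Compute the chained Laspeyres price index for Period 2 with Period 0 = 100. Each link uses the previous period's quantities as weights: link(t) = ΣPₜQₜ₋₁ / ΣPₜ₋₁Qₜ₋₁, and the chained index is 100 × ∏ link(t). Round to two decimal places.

Link Period 0→Period 1:
ΣP(Period 1)Q(Period 0) = 2.53×103 + 4.99×132 + 20.42×17 = 260.59 + 658.68 + 347.14 = 1266.41
ΣP(Period 0)Q(Period 0) = 2.32×103 + 6.14×132 + 15.78×17 = 238.96 + 810.48 + 268.26 = 1317.7
link = 1266.41/1317.7 = 0.961076
Link Period 1→Period 2:
ΣP(Period 2)Q(Period 1) = 2.96×92 + 4.95×142 + 22.48×15 = 272.32 + 702.9 + 337.2 = 1312.42
ΣP(Period 1)Q(Period 1) = 2.53×92 + 4.99×142 + 20.42×15 = 232.76 + 708.58 + 306.3 = 1247.64
link = 1312.42/1247.64 = 1.051922
Chained index = 100 × 0.961076 × 1.051922 = 101.0977

101.10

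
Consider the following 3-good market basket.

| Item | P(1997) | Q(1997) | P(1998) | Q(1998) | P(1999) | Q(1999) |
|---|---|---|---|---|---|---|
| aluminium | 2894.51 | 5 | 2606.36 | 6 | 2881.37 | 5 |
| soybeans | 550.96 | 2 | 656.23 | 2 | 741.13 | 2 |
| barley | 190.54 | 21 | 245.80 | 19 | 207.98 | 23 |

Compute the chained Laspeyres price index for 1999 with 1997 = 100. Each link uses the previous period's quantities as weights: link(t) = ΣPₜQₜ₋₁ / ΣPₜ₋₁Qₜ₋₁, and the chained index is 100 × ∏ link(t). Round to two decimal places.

104.72

Link 1997→1998:
ΣP(1998)Q(1997) = 2606.36×5 + 656.23×2 + 245.80×21 = 13031.8 + 1312.46 + 5161.8 = 19506.06
ΣP(1997)Q(1997) = 2894.51×5 + 550.96×2 + 190.54×21 = 14472.55 + 1101.92 + 4001.34 = 19575.81
link = 19506.06/19575.81 = 0.996437
Link 1998→1999:
ΣP(1999)Q(1998) = 2881.37×6 + 741.13×2 + 207.98×19 = 17288.22 + 1482.26 + 3951.62 = 22722.1
ΣP(1998)Q(1998) = 2606.36×6 + 656.23×2 + 245.80×19 = 15638.16 + 1312.46 + 4670.2 = 21620.82
link = 22722.1/21620.82 = 1.050936
Chained index = 100 × 0.996437 × 1.050936 = 104.7192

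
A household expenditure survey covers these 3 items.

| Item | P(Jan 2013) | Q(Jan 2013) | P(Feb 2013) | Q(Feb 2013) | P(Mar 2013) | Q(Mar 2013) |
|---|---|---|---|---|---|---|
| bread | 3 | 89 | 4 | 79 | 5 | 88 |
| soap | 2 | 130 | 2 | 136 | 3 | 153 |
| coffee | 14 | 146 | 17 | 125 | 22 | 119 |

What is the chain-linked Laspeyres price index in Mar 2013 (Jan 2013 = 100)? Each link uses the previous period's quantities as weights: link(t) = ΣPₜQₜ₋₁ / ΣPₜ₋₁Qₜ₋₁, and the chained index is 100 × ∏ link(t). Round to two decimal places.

Link Jan 2013→Feb 2013:
ΣP(Feb 2013)Q(Jan 2013) = 4×89 + 2×130 + 17×146 = 356 + 260 + 2482 = 3098
ΣP(Jan 2013)Q(Jan 2013) = 3×89 + 2×130 + 14×146 = 267 + 260 + 2044 = 2571
link = 3098/2571 = 1.204979
Link Feb 2013→Mar 2013:
ΣP(Mar 2013)Q(Feb 2013) = 5×79 + 3×136 + 22×125 = 395 + 408 + 2750 = 3553
ΣP(Feb 2013)Q(Feb 2013) = 4×79 + 2×136 + 17×125 = 316 + 272 + 2125 = 2713
link = 3553/2713 = 1.309620
Chained index = 100 × 1.204979 × 1.309620 = 157.8065

157.81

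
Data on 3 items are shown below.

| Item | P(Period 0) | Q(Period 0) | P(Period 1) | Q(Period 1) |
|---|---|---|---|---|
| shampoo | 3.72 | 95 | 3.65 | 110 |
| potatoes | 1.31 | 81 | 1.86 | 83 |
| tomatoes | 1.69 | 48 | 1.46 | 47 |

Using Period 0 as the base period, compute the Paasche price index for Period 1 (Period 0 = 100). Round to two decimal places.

Paasche price index uses current-period quantities as weights.
ΣP(Period 1)·Q(Period 1) = 3.65×110 + 1.86×83 + 1.46×47 = 401.5 + 154.38 + 68.62 = 624.5
ΣP(Period 0)·Q(Period 1) = 3.72×110 + 1.31×83 + 1.69×47 = 409.2 + 108.73 + 79.43 = 597.36
Index = 624.5 / 597.36 × 100 = 104.5433

104.54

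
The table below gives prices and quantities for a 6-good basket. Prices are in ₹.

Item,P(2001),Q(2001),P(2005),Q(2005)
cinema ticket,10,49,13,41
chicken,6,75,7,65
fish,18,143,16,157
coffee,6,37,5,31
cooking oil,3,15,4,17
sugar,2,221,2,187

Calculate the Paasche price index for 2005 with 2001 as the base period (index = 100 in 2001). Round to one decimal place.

96.7

Paasche price index uses current-period quantities as weights.
ΣP(2005)·Q(2005) = 13×41 + 7×65 + 16×157 + 5×31 + 4×17 + 2×187 = 533 + 455 + 2512 + 155 + 68 + 374 = 4097
ΣP(2001)·Q(2005) = 10×41 + 6×65 + 18×157 + 6×31 + 3×17 + 2×187 = 410 + 390 + 2826 + 186 + 51 + 374 = 4237
Index = 4097 / 4237 × 100 = 96.6958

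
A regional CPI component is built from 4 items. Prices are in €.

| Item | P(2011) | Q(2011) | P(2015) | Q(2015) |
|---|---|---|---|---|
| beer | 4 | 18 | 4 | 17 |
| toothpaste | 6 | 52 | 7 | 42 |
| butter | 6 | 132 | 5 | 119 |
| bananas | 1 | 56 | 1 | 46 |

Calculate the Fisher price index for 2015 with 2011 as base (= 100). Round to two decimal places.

Laspeyres component (base-period weights):
ΣP(2015)Q(2011) = 4×18 + 7×52 + 5×132 + 1×56 = 72 + 364 + 660 + 56 = 1152
ΣP(2011)Q(2011) = 4×18 + 6×52 + 6×132 + 1×56 = 72 + 312 + 792 + 56 = 1232
L = 1152 / 1232 × 100 = 93.5065
Paasche component (current-period weights):
ΣP(2015)Q(2015) = 4×17 + 7×42 + 5×119 + 1×46 = 68 + 294 + 595 + 46 = 1003
ΣP(2011)Q(2015) = 4×17 + 6×42 + 6×119 + 1×46 = 68 + 252 + 714 + 46 = 1080
P = 1003 / 1080 × 100 = 92.8704
Fisher = √(L × P) = √(93.5065 × 92.8704) = 93.1879

93.19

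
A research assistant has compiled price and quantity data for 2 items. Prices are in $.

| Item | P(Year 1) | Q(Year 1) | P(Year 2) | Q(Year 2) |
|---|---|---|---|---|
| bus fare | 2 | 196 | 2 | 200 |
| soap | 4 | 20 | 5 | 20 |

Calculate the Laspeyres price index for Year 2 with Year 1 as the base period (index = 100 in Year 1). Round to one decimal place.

Laspeyres price index uses base-period quantities as weights.
ΣP(Year 2)·Q(Year 1) = 2×196 + 5×20 = 392 + 100 = 492
ΣP(Year 1)·Q(Year 1) = 2×196 + 4×20 = 392 + 80 = 472
Index = 492 / 472 × 100 = 104.2373

104.2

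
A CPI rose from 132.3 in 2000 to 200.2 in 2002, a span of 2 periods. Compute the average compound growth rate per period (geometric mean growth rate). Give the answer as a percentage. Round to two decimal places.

23.01%

Growth factor = (200.2/132.3)^(1/2) = (1.513228)^(1/2) = 1.230133
Growth rate = 1.230133 − 1 = 0.230133 = 23.0133%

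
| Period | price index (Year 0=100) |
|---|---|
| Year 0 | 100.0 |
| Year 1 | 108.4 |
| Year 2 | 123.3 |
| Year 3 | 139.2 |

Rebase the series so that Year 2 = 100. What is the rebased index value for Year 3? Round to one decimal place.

Rebased(Year 3) = 139.2 / 123.3 × 100 = 112.8954

112.9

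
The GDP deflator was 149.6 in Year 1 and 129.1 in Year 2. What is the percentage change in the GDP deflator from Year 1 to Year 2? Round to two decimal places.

-13.70%

Change = (129.1 − 149.6) / 149.6 × 100
       = -20.5 / 149.6 × 100 = -13.7032%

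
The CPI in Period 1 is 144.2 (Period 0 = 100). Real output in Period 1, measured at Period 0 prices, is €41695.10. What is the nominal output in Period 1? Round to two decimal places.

60124.33

Nominal = Real × (Index/100) = 41695.10 × (144.2/100)
        = 41695.10 × 1.442 = 60124.3342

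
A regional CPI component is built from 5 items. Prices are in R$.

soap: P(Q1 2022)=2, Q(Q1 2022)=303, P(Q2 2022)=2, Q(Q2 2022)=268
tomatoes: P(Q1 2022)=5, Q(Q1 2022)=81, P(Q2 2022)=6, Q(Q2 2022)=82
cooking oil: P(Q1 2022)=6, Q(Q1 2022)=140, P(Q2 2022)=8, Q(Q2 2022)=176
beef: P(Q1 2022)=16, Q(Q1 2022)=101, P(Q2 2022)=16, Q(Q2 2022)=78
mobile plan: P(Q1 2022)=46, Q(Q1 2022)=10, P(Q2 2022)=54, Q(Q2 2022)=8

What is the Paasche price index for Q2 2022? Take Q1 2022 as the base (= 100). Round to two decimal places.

113.76

Paasche price index uses current-period quantities as weights.
ΣP(Q2 2022)·Q(Q2 2022) = 2×268 + 6×82 + 8×176 + 16×78 + 54×8 = 536 + 492 + 1408 + 1248 + 432 = 4116
ΣP(Q1 2022)·Q(Q2 2022) = 2×268 + 5×82 + 6×176 + 16×78 + 46×8 = 536 + 410 + 1056 + 1248 + 368 = 3618
Index = 4116 / 3618 × 100 = 113.7645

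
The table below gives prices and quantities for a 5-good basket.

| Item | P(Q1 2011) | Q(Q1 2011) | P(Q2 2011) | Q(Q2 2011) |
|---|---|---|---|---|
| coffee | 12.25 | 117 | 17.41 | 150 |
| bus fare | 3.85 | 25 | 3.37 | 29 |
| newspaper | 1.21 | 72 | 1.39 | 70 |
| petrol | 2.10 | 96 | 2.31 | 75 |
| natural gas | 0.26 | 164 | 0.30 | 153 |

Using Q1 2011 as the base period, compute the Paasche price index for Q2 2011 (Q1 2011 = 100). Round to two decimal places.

Paasche price index uses current-period quantities as weights.
ΣP(Q2 2011)·Q(Q2 2011) = 17.41×150 + 3.37×29 + 1.39×70 + 2.31×75 + 0.30×153 = 2611.5 + 97.73 + 97.3 + 173.25 + 45.9 = 3025.68
ΣP(Q1 2011)·Q(Q2 2011) = 12.25×150 + 3.85×29 + 1.21×70 + 2.10×75 + 0.26×153 = 1837.5 + 111.65 + 84.7 + 157.5 + 39.78 = 2231.13
Index = 3025.68 / 2231.13 × 100 = 135.6120

135.61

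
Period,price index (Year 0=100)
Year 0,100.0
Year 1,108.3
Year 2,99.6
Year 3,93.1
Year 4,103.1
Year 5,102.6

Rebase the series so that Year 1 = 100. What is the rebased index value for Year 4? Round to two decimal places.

Rebased(Year 4) = 103.1 / 108.3 × 100 = 95.1985

95.20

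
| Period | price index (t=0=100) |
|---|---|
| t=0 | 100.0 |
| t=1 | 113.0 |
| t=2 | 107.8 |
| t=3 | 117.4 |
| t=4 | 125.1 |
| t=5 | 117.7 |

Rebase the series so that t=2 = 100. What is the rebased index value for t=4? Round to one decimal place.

116.0

Rebased(t=4) = 125.1 / 107.8 × 100 = 116.0482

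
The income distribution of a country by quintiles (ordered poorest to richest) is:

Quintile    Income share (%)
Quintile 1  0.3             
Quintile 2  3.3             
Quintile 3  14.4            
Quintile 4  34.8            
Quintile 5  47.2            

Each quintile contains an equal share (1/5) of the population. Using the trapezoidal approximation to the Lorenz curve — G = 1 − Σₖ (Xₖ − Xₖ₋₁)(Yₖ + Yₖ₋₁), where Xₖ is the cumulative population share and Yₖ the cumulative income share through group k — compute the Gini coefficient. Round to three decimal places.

0.501

Cumulative income shares Yₖ: 0.0030, 0.0360, 0.1800, 0.5280, 1.0000
Σ (Xₖ−Xₖ₋₁)(Yₖ+Yₖ₋₁) = (1/5)(0.0030+0.0000) + (1/5)(0.0360+0.0030) + (1/5)(0.1800+0.0360) + (1/5)(0.5280+0.1800) + (1/5)(1.0000+0.5280)
  = 0.0006 + 0.0078 + 0.0432 + 0.1416 + 0.3056 = 0.4988
G = 1 − 0.4988 = 0.5012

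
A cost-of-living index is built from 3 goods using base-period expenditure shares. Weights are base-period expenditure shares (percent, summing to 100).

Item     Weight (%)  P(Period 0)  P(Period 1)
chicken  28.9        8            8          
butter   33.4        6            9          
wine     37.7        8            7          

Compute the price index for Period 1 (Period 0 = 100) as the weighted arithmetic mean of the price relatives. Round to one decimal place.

112.0

chicken: 28.9 × (8/8) = 28.9 × 1.000000 = 28.9000
butter: 33.4 × (9/6) = 33.4 × 1.500000 = 50.1000
wine: 37.7 × (7/8) = 37.7 × 0.875000 = 32.9875
Index = Σ wᵢ·(p₁ᵢ/p₀ᵢ) = 28.9000 + 50.1000 + 32.9875 = 111.9875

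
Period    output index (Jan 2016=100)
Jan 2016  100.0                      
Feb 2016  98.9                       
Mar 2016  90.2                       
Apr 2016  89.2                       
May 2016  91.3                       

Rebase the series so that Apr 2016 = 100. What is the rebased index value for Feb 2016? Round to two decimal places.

Rebased(Feb 2016) = 98.9 / 89.2 × 100 = 110.8744

110.87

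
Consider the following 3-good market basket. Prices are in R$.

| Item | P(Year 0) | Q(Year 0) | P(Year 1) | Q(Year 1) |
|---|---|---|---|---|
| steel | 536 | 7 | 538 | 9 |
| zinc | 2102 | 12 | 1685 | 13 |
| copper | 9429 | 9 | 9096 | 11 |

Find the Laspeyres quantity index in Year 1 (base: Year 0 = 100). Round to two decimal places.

119.35

Laspeyres quantity index uses base-period prices as weights.
ΣP(Year 0)·Q(Year 1) = 536×9 + 2102×13 + 9429×11 = 4824 + 27326 + 103719 = 135869
ΣP(Year 0)·Q(Year 0) = 536×7 + 2102×12 + 9429×9 = 3752 + 25224 + 84861 = 113837
Index = 135869 / 113837 × 100 = 119.3540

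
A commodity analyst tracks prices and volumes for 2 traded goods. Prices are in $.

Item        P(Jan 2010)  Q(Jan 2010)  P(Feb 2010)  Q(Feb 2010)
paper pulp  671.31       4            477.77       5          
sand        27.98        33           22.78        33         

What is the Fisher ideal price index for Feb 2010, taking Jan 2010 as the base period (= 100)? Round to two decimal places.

Laspeyres component (base-period weights):
ΣP(Feb 2010)Q(Jan 2010) = 477.77×4 + 22.78×33 = 1911.08 + 751.74 = 2662.82
ΣP(Jan 2010)Q(Jan 2010) = 671.31×4 + 27.98×33 = 2685.24 + 923.34 = 3608.58
L = 2662.82 / 3608.58 × 100 = 73.7914
Paasche component (current-period weights):
ΣP(Feb 2010)Q(Feb 2010) = 477.77×5 + 22.78×33 = 2388.85 + 751.74 = 3140.59
ΣP(Jan 2010)Q(Feb 2010) = 671.31×5 + 27.98×33 = 3356.55 + 923.34 = 4279.89
P = 3140.59 / 4279.89 × 100 = 73.3802
Fisher = √(L × P) = √(73.7914 × 73.3802) = 73.5855

73.59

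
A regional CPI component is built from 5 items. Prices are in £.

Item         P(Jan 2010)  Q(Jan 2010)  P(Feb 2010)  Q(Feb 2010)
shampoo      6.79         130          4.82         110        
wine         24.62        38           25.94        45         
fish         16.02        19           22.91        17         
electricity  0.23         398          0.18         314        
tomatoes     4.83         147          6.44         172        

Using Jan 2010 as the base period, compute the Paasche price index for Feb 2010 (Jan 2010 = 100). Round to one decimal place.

Paasche price index uses current-period quantities as weights.
ΣP(Feb 2010)·Q(Feb 2010) = 4.82×110 + 25.94×45 + 22.91×17 + 0.18×314 + 6.44×172 = 530.2 + 1167.3 + 389.47 + 56.52 + 1107.68 = 3251.17
ΣP(Jan 2010)·Q(Feb 2010) = 6.79×110 + 24.62×45 + 16.02×17 + 0.23×314 + 4.83×172 = 746.9 + 1107.9 + 272.34 + 72.22 + 830.76 = 3030.12
Index = 3251.17 / 3030.12 × 100 = 107.2951

107.3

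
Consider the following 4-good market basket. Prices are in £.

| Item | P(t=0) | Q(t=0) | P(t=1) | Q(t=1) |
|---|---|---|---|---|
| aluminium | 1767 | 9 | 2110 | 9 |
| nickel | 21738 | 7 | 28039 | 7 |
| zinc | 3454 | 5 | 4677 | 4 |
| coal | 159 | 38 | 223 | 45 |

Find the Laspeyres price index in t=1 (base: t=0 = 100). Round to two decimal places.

Laspeyres price index uses base-period quantities as weights.
ΣP(t=1)·Q(t=0) = 2110×9 + 28039×7 + 4677×5 + 223×38 = 18990 + 196273 + 23385 + 8474 = 247122
ΣP(t=0)·Q(t=0) = 1767×9 + 21738×7 + 3454×5 + 159×38 = 15903 + 152166 + 17270 + 6042 = 191381
Index = 247122 / 191381 × 100 = 129.1257

129.13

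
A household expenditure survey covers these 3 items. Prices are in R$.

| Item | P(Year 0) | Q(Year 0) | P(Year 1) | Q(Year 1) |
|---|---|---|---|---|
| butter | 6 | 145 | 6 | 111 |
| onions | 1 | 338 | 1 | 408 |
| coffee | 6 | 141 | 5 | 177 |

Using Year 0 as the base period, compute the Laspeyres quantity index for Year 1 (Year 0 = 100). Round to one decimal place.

104.0

Laspeyres quantity index uses base-period prices as weights.
ΣP(Year 0)·Q(Year 1) = 6×111 + 1×408 + 6×177 = 666 + 408 + 1062 = 2136
ΣP(Year 0)·Q(Year 0) = 6×145 + 1×338 + 6×141 = 870 + 338 + 846 = 2054
Index = 2136 / 2054 × 100 = 103.9922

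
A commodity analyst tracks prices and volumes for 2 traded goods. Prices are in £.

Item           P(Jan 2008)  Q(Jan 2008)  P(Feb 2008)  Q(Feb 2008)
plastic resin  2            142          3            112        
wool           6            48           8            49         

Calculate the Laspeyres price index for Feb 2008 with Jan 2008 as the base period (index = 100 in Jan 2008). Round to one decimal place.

141.6

Laspeyres price index uses base-period quantities as weights.
ΣP(Feb 2008)·Q(Jan 2008) = 3×142 + 8×48 = 426 + 384 = 810
ΣP(Jan 2008)·Q(Jan 2008) = 2×142 + 6×48 = 284 + 288 = 572
Index = 810 / 572 × 100 = 141.6084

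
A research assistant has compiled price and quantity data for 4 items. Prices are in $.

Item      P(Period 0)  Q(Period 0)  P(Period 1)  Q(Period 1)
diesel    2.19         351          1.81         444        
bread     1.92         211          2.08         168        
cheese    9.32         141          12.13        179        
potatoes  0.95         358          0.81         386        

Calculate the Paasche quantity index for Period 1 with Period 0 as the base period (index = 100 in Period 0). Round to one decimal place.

Paasche quantity index uses current-period prices as weights.
ΣP(Period 1)·Q(Period 1) = 1.81×444 + 2.08×168 + 12.13×179 + 0.81×386 = 803.64 + 349.44 + 2171.27 + 312.66 = 3637.01
ΣP(Period 1)·Q(Period 0) = 1.81×351 + 2.08×211 + 12.13×141 + 0.81×358 = 635.31 + 438.88 + 1710.33 + 289.98 = 3074.5
Index = 3637.01 / 3074.5 × 100 = 118.2960

118.3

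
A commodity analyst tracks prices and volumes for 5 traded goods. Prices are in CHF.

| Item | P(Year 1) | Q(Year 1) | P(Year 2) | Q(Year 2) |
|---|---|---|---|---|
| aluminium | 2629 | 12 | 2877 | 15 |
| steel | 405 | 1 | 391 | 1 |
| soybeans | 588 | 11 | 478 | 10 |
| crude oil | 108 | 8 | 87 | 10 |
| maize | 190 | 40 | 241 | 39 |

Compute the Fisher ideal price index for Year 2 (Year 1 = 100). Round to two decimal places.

107.91

Laspeyres component (base-period weights):
ΣP(Year 2)Q(Year 1) = 2877×12 + 391×1 + 478×11 + 87×8 + 241×40 = 34524 + 391 + 5258 + 696 + 9640 = 50509
ΣP(Year 1)Q(Year 1) = 2629×12 + 405×1 + 588×11 + 108×8 + 190×40 = 31548 + 405 + 6468 + 864 + 7600 = 46885
L = 50509 / 46885 × 100 = 107.7296
Paasche component (current-period weights):
ΣP(Year 2)Q(Year 2) = 2877×15 + 391×1 + 478×10 + 87×10 + 241×39 = 43155 + 391 + 4780 + 870 + 9399 = 58595
ΣP(Year 1)Q(Year 2) = 2629×15 + 405×1 + 588×10 + 108×10 + 190×39 = 39435 + 405 + 5880 + 1080 + 7410 = 54210
P = 58595 / 54210 × 100 = 108.0889
Fisher = √(L × P) = √(107.7296 × 108.0889) = 107.9091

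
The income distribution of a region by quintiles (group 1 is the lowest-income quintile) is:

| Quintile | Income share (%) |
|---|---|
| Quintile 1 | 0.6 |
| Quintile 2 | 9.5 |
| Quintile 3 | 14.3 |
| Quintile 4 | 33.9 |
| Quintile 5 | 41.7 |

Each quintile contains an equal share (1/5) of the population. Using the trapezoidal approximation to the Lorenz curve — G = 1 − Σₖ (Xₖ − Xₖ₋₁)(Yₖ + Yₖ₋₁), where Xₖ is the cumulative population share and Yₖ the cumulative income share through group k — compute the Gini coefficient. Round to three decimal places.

Cumulative income shares Yₖ: 0.0060, 0.1010, 0.2440, 0.5830, 1.0000
Σ (Xₖ−Xₖ₋₁)(Yₖ+Yₖ₋₁) = (1/5)(0.0060+0.0000) + (1/5)(0.1010+0.0060) + (1/5)(0.2440+0.1010) + (1/5)(0.5830+0.2440) + (1/5)(1.0000+0.5830)
  = 0.0012 + 0.0214 + 0.0690 + 0.1654 + 0.3166 = 0.5736
G = 1 − 0.5736 = 0.4264

0.426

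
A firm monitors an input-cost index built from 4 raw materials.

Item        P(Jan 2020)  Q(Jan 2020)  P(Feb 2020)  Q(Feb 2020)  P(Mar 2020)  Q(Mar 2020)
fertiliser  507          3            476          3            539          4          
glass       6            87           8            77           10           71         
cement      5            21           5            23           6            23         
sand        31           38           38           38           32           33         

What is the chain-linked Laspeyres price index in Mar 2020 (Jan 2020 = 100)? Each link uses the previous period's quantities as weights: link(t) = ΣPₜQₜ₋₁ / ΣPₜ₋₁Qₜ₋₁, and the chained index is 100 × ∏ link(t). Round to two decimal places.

Link Jan 2020→Feb 2020:
ΣP(Feb 2020)Q(Jan 2020) = 476×3 + 8×87 + 5×21 + 38×38 = 1428 + 696 + 105 + 1444 = 3673
ΣP(Jan 2020)Q(Jan 2020) = 507×3 + 6×87 + 5×21 + 31×38 = 1521 + 522 + 105 + 1178 = 3326
link = 3673/3326 = 1.104330
Link Feb 2020→Mar 2020:
ΣP(Mar 2020)Q(Feb 2020) = 539×3 + 10×77 + 6×23 + 32×38 = 1617 + 770 + 138 + 1216 = 3741
ΣP(Feb 2020)Q(Feb 2020) = 476×3 + 8×77 + 5×23 + 38×38 = 1428 + 616 + 115 + 1444 = 3603
link = 3741/3603 = 1.038301
Chained index = 100 × 1.104330 × 1.038301 = 114.6627

114.66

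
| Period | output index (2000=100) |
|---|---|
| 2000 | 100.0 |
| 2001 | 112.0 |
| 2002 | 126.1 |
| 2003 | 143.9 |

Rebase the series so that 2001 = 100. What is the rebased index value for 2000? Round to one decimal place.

Rebased(2000) = 100.0 / 112.0 × 100 = 89.2857

89.3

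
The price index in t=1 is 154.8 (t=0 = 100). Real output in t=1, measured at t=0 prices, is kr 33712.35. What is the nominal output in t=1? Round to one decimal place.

52186.7

Nominal = Real × (Index/100) = 33712.35 × (154.8/100)
        = 33712.35 × 1.548 = 52186.7178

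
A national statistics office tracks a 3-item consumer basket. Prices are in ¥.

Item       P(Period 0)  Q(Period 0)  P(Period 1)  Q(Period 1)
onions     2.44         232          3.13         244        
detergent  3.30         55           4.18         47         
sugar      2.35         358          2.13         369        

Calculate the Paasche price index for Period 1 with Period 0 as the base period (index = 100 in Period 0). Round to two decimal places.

107.95

Paasche price index uses current-period quantities as weights.
ΣP(Period 1)·Q(Period 1) = 3.13×244 + 4.18×47 + 2.13×369 = 763.72 + 196.46 + 785.97 = 1746.15
ΣP(Period 0)·Q(Period 1) = 2.44×244 + 3.30×47 + 2.35×369 = 595.36 + 155.1 + 867.15 = 1617.61
Index = 1746.15 / 1617.61 × 100 = 107.9463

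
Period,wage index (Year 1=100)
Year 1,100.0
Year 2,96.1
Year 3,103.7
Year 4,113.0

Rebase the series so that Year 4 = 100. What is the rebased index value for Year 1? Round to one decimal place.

Rebased(Year 1) = 100.0 / 113.0 × 100 = 88.4956

88.5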